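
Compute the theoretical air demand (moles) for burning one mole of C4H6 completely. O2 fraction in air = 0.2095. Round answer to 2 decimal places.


Balanced combustion: C4H6 + 5.5 O2 -> 4 CO2 + 3 H2O
O2 needed = C + H/4 = 4 + 6/4 = 5.50 moles
Air moles = O2 / 0.2095 = 5.50 / 0.2095 = 26.25 moles air


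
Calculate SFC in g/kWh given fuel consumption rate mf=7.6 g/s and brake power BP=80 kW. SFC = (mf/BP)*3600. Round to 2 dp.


SFC = (mf / BP) * 3600
Rate = 7.6 / 80 = 0.095000 g/(s*kW)
SFC = 0.095000 * 3600 = 342.00 g/kWh


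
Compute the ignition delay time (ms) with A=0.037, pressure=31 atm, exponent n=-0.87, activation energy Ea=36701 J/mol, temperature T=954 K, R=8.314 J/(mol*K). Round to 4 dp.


tau = A * P^n * exp(Ea/(R*T))
P^n = 31^(-0.87) = 0.05040984
Ea/(R*T) = 36701/(8.314*954) = 4.627213
exp(Ea/(R*T)) = 102.228768
tau = 0.037 * 0.05040984 * 102.228768 = 0.1907 ms


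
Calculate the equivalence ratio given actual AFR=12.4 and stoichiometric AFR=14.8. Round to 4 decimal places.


phi = AFR_stoich / AFR_actual
phi = 14.8 / 12.4 = 1.1935


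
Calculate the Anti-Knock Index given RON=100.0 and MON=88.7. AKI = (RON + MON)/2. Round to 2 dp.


AKI = (RON + MON) / 2
AKI = (100.0 + 88.7) / 2
AKI = 188.7 / 2 = 94.35


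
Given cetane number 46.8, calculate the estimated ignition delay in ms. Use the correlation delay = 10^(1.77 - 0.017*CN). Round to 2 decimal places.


delay = 10^(1.77 - 0.017*CN)
Exponent = 1.77 - 0.017*46.8 = 0.9744
delay = 10^0.9744 = 9.43 ms


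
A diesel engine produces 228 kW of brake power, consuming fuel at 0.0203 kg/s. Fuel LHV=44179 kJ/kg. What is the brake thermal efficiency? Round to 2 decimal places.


eta_BTE = (BP / (mf * LHV)) * 100
Denominator = 0.0203 * 44179 = 896.8337 kW
eta_BTE = (228 / 896.8337) * 100 = 25.42%


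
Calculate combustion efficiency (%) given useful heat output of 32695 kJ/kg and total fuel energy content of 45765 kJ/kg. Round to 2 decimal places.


Efficiency = (Q_useful / Q_fuel) * 100
Efficiency = (32695 / 45765) * 100
Efficiency = 0.7144 * 100 = 71.44%


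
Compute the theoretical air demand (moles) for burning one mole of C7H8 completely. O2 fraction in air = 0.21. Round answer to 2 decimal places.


Balanced combustion: C7H8 + 9 O2 -> 7 CO2 + 4 H2O
O2 needed = C + H/4 = 7 + 8/4 = 9.00 moles
Air moles = O2 / 0.21 = 9.00 / 0.21 = 42.86 moles air


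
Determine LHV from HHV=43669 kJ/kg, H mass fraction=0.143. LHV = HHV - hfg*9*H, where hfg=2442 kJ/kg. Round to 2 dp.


LHV = HHV - hfg * 9 * H
Water correction = 2442 * 9 * 0.143 = 3142.854 kJ/kg
LHV = 43669 - 3142.854 = 40526.15 kJ/kg


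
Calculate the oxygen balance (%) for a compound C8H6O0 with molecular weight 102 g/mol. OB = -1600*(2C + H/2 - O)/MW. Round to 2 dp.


OB = -1600 * (2C + H/2 - O) / MW
Inner = 2*8 + 6/2 - 0 = 19.00
OB = -1600 * 19.00 / 102 = -298.04%


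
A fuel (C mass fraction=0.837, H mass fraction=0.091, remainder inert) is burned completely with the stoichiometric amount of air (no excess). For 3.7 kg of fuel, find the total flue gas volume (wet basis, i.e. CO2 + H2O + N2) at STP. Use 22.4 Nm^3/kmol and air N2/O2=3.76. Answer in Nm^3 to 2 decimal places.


Per kg fuel: CO2 = (C/12 kmol)*22.4 = (0.837/12)*22.4 = 1.56240 Nm^3
Per kg fuel: H2O = (H/2 kmol)*22.4 = (0.091/2)*22.4 = 1.01920 Nm^3
O2 needed per kg fuel = C/12 + H/4 = 0.837/12 + 0.091/4 = 0.09250000 kmol
Per kg fuel: N2 = O2*3.76*22.4 = 0.09250000*3.76*22.4 = 7.79072 Nm^3
Total per kg = 1.56240 + 1.01920 + 7.79072 = 10.37232 Nm^3
Total = 10.37232 * 3.7 = 38.38 Nm^3


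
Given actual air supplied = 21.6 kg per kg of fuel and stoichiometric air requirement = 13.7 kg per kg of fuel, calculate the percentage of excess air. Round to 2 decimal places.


Excess air = actual - stoichiometric = 21.6 - 13.7 = 7.90 kg/kg fuel
Excess air % = (excess / stoich) * 100 = (7.90 / 13.7) * 100 = 57.66%


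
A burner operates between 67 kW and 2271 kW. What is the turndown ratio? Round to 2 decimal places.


TDR = Q_max / Q_min
TDR = 2271 / 67 = 33.90


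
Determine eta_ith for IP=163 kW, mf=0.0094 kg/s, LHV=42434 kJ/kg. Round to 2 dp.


eta_ith = (IP / (mf * LHV)) * 100
Denominator = 0.0094 * 42434 = 398.8796 kW
eta_ith = (163 / 398.8796) * 100 = 40.86%


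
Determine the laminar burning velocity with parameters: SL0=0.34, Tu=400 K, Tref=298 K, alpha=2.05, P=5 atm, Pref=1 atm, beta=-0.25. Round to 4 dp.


SL = SL0 * (Tu/Tref)^alpha * (P/Pref)^beta
T ratio = 400/298 = 1.34228188
(T ratio)^alpha = 1.34228188^2.05 = 1.828435
(P/Pref)^beta = 5^(-0.25) = 0.668740
SL = 0.34 * 1.828435 * 0.668740 = 0.4157 m/s


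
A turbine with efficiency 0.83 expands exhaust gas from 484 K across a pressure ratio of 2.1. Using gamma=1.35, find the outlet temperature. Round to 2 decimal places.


T_out = T_in * (1 - eta * (1 - PR^(-(gamma-1)/gamma)))
Exponent = -(1.35-1)/1.35 = -0.25925926
PR^exp = 2.1^(-0.25925926) = 0.82501466
Factor = 1 - 0.83*(1 - 0.82501466) = 0.85476217
T_out = 484 * 0.85476217 = 413.70 K


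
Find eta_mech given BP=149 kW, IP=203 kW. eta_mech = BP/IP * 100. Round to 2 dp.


eta_mech = (BP / IP) * 100
Ratio = 149 / 203 = 0.7340
eta_mech = 0.7340 * 100 = 73.40%


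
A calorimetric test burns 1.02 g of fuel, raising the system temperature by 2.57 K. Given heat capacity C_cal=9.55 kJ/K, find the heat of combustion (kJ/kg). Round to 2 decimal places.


Hc = C_cal * delta_T / m_fuel
Q_released = 9.55 * 2.57 = 24.5435 kJ
m_fuel = 1.02 g = 1.02/1000 kg = 0.001020 kg
Hc = 24.5435 / 0.001020 = 24062.25 kJ/kg


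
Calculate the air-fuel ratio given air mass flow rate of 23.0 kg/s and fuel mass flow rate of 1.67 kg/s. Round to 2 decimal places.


AFR = m_air / m_fuel
AFR = 23.0 / 1.67 = 13.77


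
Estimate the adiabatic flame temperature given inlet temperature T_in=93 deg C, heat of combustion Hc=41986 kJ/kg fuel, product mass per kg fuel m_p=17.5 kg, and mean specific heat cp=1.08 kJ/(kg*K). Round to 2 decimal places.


T_ad = T_in + Hc / (m_p * cp)
Denominator = 17.5 * 1.08 = 18.9000
Temperature rise = 41986 / 18.9000 = 2221.48 K
T_ad = 93 + 2221.48 = 2314.48 deg C


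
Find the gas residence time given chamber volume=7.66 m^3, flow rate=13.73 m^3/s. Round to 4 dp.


tau = V / Q_flow
tau = 7.66 / 13.73 = 0.5579 s


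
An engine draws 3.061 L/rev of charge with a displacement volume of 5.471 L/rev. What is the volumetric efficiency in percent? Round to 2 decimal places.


eta_v = (V_actual / V_disp) * 100
Ratio = 3.061 / 5.471 = 0.5595
eta_v = 0.5595 * 100 = 55.95%


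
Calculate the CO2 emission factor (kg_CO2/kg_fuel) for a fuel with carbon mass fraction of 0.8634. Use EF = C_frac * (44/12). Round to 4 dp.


EF = C_frac * (M_CO2 / M_C)
EF = 0.8634 * (44/12)
EF = 0.8634 * 3.666667 = 3.1658 kg_CO2/kg_fuel


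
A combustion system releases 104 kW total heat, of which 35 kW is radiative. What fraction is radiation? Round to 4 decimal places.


f_rad = Q_rad / Q_total
f_rad = 35 / 104 = 0.3365


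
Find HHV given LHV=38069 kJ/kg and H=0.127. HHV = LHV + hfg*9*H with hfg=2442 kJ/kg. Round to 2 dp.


HHV = LHV + hfg * 9 * H
Water addition = 2442 * 9 * 0.127 = 2791.206 kJ/kg
HHV = 38069 + 2791.206 = 40860.21 kJ/kg


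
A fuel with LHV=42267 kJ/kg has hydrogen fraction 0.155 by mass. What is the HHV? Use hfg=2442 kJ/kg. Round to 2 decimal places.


HHV = LHV + hfg * 9 * H
Water addition = 2442 * 9 * 0.155 = 3406.590 kJ/kg
HHV = 42267 + 3406.590 = 45673.59 kJ/kg


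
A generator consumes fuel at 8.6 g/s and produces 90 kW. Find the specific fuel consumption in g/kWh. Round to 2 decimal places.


SFC = (mf / BP) * 3600
Rate = 8.6 / 90 = 0.095556 g/(s*kW)
SFC = 0.095556 * 3600 = 344.00 g/kWh


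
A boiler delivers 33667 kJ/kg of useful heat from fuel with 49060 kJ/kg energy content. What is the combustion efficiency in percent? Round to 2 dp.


Efficiency = (Q_useful / Q_fuel) * 100
Efficiency = (33667 / 49060) * 100
Efficiency = 0.6862 * 100 = 68.62%


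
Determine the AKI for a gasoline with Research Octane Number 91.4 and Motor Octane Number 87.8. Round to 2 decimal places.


AKI = (RON + MON) / 2
AKI = (91.4 + 87.8) / 2
AKI = 179.2 / 2 = 89.60


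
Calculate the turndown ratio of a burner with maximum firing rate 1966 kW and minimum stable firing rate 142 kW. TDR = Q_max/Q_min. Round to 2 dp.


TDR = Q_max / Q_min
TDR = 1966 / 142 = 13.85


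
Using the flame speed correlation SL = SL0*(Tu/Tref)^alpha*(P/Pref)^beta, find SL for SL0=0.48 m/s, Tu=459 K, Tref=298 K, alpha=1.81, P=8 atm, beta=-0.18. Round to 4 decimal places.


SL = SL0 * (Tu/Tref)^alpha * (P/Pref)^beta
T ratio = 459/298 = 1.54026846
(T ratio)^alpha = 1.54026846^1.81 = 2.185494
(P/Pref)^beta = 8^(-0.18) = 0.687771
SL = 0.48 * 2.185494 * 0.687771 = 0.7215 m/s


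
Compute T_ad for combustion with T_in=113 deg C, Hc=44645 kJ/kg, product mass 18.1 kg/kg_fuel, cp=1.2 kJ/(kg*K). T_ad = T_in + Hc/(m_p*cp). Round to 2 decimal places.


T_ad = T_in + Hc / (m_p * cp)
Denominator = 18.1 * 1.2 = 21.7200
Temperature rise = 44645 / 21.7200 = 2055.48 K
T_ad = 113 + 2055.48 = 2168.48 deg C


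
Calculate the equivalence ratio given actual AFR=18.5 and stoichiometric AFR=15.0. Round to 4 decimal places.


phi = AFR_stoich / AFR_actual
phi = 15.0 / 18.5 = 0.8108


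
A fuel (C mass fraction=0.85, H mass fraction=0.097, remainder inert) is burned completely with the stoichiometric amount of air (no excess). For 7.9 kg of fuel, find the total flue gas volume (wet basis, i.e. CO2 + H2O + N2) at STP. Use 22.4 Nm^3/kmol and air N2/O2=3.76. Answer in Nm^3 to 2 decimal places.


Per kg fuel: CO2 = (C/12 kmol)*22.4 = (0.85/12)*22.4 = 1.58667 Nm^3
Per kg fuel: H2O = (H/2 kmol)*22.4 = (0.097/2)*22.4 = 1.08640 Nm^3
O2 needed per kg fuel = C/12 + H/4 = 0.85/12 + 0.097/4 = 0.09508333 kmol
Per kg fuel: N2 = O2*3.76*22.4 = 0.09508333*3.76*22.4 = 8.00830 Nm^3
Total per kg = 1.58667 + 1.08640 + 8.00830 = 10.68137 Nm^3
Total = 10.68137 * 7.9 = 84.38 Nm^3


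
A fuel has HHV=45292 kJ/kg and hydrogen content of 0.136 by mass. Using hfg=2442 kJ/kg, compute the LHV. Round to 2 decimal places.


LHV = HHV - hfg * 9 * H
Water correction = 2442 * 9 * 0.136 = 2989.008 kJ/kg
LHV = 45292 - 2989.008 = 42302.99 kJ/kg


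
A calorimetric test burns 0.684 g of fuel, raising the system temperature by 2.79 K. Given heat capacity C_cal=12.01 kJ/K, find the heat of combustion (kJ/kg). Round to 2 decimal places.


Hc = C_cal * delta_T / m_fuel
Q_released = 12.01 * 2.79 = 33.5079 kJ
m_fuel = 0.684 g = 0.684/1000 kg = 0.000684 kg
Hc = 33.5079 / 0.000684 = 48988.16 kJ/kg


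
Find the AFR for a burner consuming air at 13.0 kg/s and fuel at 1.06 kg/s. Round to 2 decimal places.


AFR = m_air / m_fuel
AFR = 13.0 / 1.06 = 12.26


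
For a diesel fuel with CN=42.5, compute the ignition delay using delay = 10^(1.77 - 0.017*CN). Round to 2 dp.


delay = 10^(1.77 - 0.017*CN)
Exponent = 1.77 - 0.017*42.5 = 1.0475
delay = 10^1.0475 = 11.16 ms


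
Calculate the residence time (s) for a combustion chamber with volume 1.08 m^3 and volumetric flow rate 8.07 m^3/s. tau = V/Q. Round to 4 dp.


tau = V / Q_flow
tau = 1.08 / 8.07 = 0.1338 s


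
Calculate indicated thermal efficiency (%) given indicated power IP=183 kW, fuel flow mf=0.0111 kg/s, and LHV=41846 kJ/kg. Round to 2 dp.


eta_ith = (IP / (mf * LHV)) * 100
Denominator = 0.0111 * 41846 = 464.4906 kW
eta_ith = (183 / 464.4906) * 100 = 39.40%


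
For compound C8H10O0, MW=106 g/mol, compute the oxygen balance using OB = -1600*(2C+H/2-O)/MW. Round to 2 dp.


OB = -1600 * (2C + H/2 - O) / MW
Inner = 2*8 + 10/2 - 0 = 21.00
OB = -1600 * 21.00 / 106 = -316.98%


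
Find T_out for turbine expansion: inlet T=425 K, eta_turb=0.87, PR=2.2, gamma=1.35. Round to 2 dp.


T_out = T_in * (1 - eta * (1 - PR^(-(gamma-1)/gamma)))
Exponent = -(1.35-1)/1.35 = -0.25925926
PR^exp = 2.2^(-0.25925926) = 0.81512413
Factor = 1 - 0.87*(1 - 0.81512413) = 0.83915799
T_out = 425 * 0.83915799 = 356.64 K


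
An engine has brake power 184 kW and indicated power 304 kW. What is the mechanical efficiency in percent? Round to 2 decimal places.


eta_mech = (BP / IP) * 100
Ratio = 184 / 304 = 0.6053
eta_mech = 0.6053 * 100 = 60.53%


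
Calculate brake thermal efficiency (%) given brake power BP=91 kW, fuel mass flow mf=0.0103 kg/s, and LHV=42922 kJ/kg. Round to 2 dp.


eta_BTE = (BP / (mf * LHV)) * 100
Denominator = 0.0103 * 42922 = 442.0966 kW
eta_BTE = (91 / 442.0966) * 100 = 20.58%


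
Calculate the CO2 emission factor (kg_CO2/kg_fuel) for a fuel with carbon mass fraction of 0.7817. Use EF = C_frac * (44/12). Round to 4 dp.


EF = C_frac * (M_CO2 / M_C)
EF = 0.7817 * (44/12)
EF = 0.7817 * 3.666667 = 2.8662 kg_CO2/kg_fuel


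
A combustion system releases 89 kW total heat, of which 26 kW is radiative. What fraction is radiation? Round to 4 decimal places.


f_rad = Q_rad / Q_total
f_rad = 26 / 89 = 0.2921


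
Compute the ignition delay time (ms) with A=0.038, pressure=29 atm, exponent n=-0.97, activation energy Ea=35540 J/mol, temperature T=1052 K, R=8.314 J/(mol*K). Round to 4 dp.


tau = A * P^n * exp(Ea/(R*T))
P^n = 29^(-0.97) = 0.03814819
Ea/(R*T) = 35540/(8.314*1052) = 4.063420
exp(Ea/(R*T)) = 58.172895
tau = 0.038 * 0.03814819 * 58.172895 = 0.0843 ms


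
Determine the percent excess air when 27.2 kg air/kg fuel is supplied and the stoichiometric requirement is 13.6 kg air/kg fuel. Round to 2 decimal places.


Excess air = actual - stoichiometric = 27.2 - 13.6 = 13.60 kg/kg fuel
Excess air % = (excess / stoich) * 100 = (13.60 / 13.6) * 100 = 100.00%


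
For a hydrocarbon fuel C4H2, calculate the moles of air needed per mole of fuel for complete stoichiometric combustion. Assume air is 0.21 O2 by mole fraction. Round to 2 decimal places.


Balanced combustion: C4H2 + 4.5 O2 -> 4 CO2 + 1 H2O
O2 needed = C + H/4 = 4 + 2/4 = 4.50 moles
Air moles = O2 / 0.21 = 4.50 / 0.21 = 21.43 moles air


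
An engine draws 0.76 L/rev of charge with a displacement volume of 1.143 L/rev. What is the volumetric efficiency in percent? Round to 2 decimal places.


eta_v = (V_actual / V_disp) * 100
Ratio = 0.76 / 1.143 = 0.6649
eta_v = 0.6649 * 100 = 66.49%


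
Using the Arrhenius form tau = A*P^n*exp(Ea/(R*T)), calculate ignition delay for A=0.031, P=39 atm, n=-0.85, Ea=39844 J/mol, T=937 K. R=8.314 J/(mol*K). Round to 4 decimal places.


tau = A * P^n * exp(Ea/(R*T))
P^n = 39^(-0.85) = 0.04442169
Ea/(R*T) = 39844/(8.314*937) = 5.114619
exp(Ea/(R*T)) = 166.437420
tau = 0.031 * 0.04442169 * 166.437420 = 0.2292 ms


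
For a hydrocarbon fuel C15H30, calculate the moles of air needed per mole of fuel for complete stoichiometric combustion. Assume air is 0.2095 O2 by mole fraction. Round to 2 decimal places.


Balanced combustion: C15H30 + 22.5 O2 -> 15 CO2 + 15 H2O
O2 needed = C + H/4 = 15 + 30/4 = 22.50 moles
Air moles = O2 / 0.2095 = 22.50 / 0.2095 = 107.40 moles air


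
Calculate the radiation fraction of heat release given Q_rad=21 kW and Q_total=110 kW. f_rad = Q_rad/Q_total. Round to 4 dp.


f_rad = Q_rad / Q_total
f_rad = 21 / 110 = 0.1909


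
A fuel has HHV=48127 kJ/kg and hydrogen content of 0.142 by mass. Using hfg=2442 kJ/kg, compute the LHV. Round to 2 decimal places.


LHV = HHV - hfg * 9 * H
Water correction = 2442 * 9 * 0.142 = 3120.876 kJ/kg
LHV = 48127 - 3120.876 = 45006.12 kJ/kg


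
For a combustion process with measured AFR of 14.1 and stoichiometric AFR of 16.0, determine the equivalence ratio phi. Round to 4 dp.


phi = AFR_stoich / AFR_actual
phi = 16.0 / 14.1 = 1.1348


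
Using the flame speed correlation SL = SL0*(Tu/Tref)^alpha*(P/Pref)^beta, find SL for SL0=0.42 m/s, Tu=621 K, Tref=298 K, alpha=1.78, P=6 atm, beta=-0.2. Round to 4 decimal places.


SL = SL0 * (Tu/Tref)^alpha * (P/Pref)^beta
T ratio = 621/298 = 2.08389262
(T ratio)^alpha = 2.08389262^1.78 = 3.694861
(P/Pref)^beta = 6^(-0.2) = 0.698827
SL = 0.42 * 3.694861 * 0.698827 = 1.0845 m/s


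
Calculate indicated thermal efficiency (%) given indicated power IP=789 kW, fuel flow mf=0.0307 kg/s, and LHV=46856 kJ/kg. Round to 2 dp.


eta_ith = (IP / (mf * LHV)) * 100
Denominator = 0.0307 * 46856 = 1438.4792 kW
eta_ith = (789 / 1438.4792) * 100 = 54.85%


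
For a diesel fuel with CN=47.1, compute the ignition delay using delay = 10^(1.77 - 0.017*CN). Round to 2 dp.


delay = 10^(1.77 - 0.017*CN)
Exponent = 1.77 - 0.017*47.1 = 0.9693
delay = 10^0.9693 = 9.32 ms


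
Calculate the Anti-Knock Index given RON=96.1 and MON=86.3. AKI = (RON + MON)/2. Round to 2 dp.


AKI = (RON + MON) / 2
AKI = (96.1 + 86.3) / 2
AKI = 182.4 / 2 = 91.20


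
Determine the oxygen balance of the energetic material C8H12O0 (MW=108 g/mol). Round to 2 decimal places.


OB = -1600 * (2C + H/2 - O) / MW
Inner = 2*8 + 12/2 - 0 = 22.00
OB = -1600 * 22.00 / 108 = -325.93%


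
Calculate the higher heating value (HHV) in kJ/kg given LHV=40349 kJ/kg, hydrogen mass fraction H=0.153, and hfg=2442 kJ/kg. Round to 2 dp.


HHV = LHV + hfg * 9 * H
Water addition = 2442 * 9 * 0.153 = 3362.634 kJ/kg
HHV = 40349 + 3362.634 = 43711.63 kJ/kg


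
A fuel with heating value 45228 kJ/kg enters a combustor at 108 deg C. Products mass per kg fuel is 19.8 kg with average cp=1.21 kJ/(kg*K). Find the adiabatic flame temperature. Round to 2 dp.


T_ad = T_in + Hc / (m_p * cp)
Denominator = 19.8 * 1.21 = 23.9580
Temperature rise = 45228 / 23.9580 = 1887.80 K
T_ad = 108 + 1887.80 = 1995.80 deg C


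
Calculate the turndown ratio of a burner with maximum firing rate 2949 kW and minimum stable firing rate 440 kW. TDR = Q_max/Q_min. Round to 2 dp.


TDR = Q_max / Q_min
TDR = 2949 / 440 = 6.70


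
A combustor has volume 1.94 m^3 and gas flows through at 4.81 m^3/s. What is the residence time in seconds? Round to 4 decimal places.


tau = V / Q_flow
tau = 1.94 / 4.81 = 0.4033 s


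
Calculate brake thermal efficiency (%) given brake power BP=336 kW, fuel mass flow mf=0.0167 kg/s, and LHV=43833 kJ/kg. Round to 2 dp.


eta_BTE = (BP / (mf * LHV)) * 100
Denominator = 0.0167 * 43833 = 732.0111 kW
eta_BTE = (336 / 732.0111) * 100 = 45.90%


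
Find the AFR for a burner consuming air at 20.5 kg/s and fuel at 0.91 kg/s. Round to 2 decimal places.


AFR = m_air / m_fuel
AFR = 20.5 / 0.91 = 22.53


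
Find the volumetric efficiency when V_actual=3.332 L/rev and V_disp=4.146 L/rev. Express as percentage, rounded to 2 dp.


eta_v = (V_actual / V_disp) * 100
Ratio = 3.332 / 4.146 = 0.8037
eta_v = 0.8037 * 100 = 80.37%


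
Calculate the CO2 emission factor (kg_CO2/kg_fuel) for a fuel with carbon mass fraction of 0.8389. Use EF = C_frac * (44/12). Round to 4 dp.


EF = C_frac * (M_CO2 / M_C)
EF = 0.8389 * (44/12)
EF = 0.8389 * 3.666667 = 3.0760 kg_CO2/kg_fuel


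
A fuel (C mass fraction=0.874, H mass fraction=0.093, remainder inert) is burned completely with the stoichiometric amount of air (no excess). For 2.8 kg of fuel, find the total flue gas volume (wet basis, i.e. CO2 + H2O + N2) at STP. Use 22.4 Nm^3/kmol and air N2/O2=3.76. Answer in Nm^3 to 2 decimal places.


Per kg fuel: CO2 = (C/12 kmol)*22.4 = (0.874/12)*22.4 = 1.63147 Nm^3
Per kg fuel: H2O = (H/2 kmol)*22.4 = (0.093/2)*22.4 = 1.04160 Nm^3
O2 needed per kg fuel = C/12 + H/4 = 0.874/12 + 0.093/4 = 0.09608333 kmol
Per kg fuel: N2 = O2*3.76*22.4 = 0.09608333*3.76*22.4 = 8.09252 Nm^3
Total per kg = 1.63147 + 1.04160 + 8.09252 = 10.76559 Nm^3
Total = 10.76559 * 2.8 = 30.14 Nm^3


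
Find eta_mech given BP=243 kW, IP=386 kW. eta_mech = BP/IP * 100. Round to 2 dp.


eta_mech = (BP / IP) * 100
Ratio = 243 / 386 = 0.6295
eta_mech = 0.6295 * 100 = 62.95%


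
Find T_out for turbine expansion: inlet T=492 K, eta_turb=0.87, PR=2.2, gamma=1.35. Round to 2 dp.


T_out = T_in * (1 - eta * (1 - PR^(-(gamma-1)/gamma)))
Exponent = -(1.35-1)/1.35 = -0.25925926
PR^exp = 2.2^(-0.25925926) = 0.81512413
Factor = 1 - 0.87*(1 - 0.81512413) = 0.83915799
T_out = 492 * 0.83915799 = 412.87 K


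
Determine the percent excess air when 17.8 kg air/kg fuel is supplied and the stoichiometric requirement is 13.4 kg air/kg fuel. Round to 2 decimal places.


Excess air = actual - stoichiometric = 17.8 - 13.4 = 4.40 kg/kg fuel
Excess air % = (excess / stoich) * 100 = (4.40 / 13.4) * 100 = 32.84%


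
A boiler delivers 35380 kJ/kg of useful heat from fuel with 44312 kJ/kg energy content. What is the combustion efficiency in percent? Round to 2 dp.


Efficiency = (Q_useful / Q_fuel) * 100
Efficiency = (35380 / 44312) * 100
Efficiency = 0.7984 * 100 = 79.84%


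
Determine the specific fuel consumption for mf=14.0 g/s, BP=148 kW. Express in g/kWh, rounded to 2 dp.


SFC = (mf / BP) * 3600
Rate = 14.0 / 148 = 0.094595 g/(s*kW)
SFC = 0.094595 * 3600 = 340.54 g/kWh


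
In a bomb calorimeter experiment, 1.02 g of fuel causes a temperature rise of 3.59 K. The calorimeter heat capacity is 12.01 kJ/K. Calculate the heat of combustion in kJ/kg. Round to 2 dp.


Hc = C_cal * delta_T / m_fuel
Q_released = 12.01 * 3.59 = 43.1159 kJ
m_fuel = 1.02 g = 1.02/1000 kg = 0.001020 kg
Hc = 43.1159 / 0.001020 = 42270.49 kJ/kg


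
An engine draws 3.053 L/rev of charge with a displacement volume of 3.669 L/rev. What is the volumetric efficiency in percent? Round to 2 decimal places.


eta_v = (V_actual / V_disp) * 100
Ratio = 3.053 / 3.669 = 0.8321
eta_v = 0.8321 * 100 = 83.21%


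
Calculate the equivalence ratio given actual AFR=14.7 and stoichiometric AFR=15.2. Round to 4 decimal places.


phi = AFR_stoich / AFR_actual
phi = 15.2 / 14.7 = 1.0340


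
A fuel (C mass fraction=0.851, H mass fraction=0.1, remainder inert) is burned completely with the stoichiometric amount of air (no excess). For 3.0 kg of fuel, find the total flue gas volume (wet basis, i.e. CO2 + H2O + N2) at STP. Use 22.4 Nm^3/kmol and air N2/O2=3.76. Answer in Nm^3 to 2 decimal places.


Per kg fuel: CO2 = (C/12 kmol)*22.4 = (0.851/12)*22.4 = 1.58853 Nm^3
Per kg fuel: H2O = (H/2 kmol)*22.4 = (0.1/2)*22.4 = 1.12000 Nm^3
O2 needed per kg fuel = C/12 + H/4 = 0.851/12 + 0.1/4 = 0.09591667 kmol
Per kg fuel: N2 = O2*3.76*22.4 = 0.09591667*3.76*22.4 = 8.07849 Nm^3
Total per kg = 1.58853 + 1.12000 + 8.07849 = 10.78702 Nm^3
Total = 10.78702 * 3.0 = 32.36 Nm^3


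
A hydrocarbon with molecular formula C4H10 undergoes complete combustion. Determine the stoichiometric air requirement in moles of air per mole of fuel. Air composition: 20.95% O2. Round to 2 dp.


Balanced combustion: C4H10 + 6.5 O2 -> 4 CO2 + 5 H2O
O2 needed = C + H/4 = 4 + 10/4 = 6.50 moles
Air moles = O2 / 0.2095 = 6.50 / 0.2095 = 31.03 moles air


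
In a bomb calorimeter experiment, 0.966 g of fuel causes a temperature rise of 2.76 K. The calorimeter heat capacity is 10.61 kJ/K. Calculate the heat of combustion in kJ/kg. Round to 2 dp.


Hc = C_cal * delta_T / m_fuel
Q_released = 10.61 * 2.76 = 29.2836 kJ
m_fuel = 0.966 g = 0.966/1000 kg = 0.000966 kg
Hc = 29.2836 / 0.000966 = 30314.29 kJ/kg


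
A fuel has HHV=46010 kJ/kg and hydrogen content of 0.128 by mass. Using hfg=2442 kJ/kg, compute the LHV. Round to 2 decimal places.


LHV = HHV - hfg * 9 * H
Water correction = 2442 * 9 * 0.128 = 2813.184 kJ/kg
LHV = 46010 - 2813.184 = 43196.82 kJ/kg


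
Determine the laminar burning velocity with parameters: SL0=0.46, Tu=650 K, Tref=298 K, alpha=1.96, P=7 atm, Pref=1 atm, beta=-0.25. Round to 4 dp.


SL = SL0 * (Tu/Tref)^alpha * (P/Pref)^beta
T ratio = 650/298 = 2.18120805
(T ratio)^alpha = 2.18120805^1.96 = 4.611543
(P/Pref)^beta = 7^(-0.25) = 0.614788
SL = 0.46 * 4.611543 * 0.614788 = 1.3042 m/s


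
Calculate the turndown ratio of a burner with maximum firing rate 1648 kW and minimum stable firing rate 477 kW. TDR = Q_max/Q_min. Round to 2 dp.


TDR = Q_max / Q_min
TDR = 1648 / 477 = 3.45


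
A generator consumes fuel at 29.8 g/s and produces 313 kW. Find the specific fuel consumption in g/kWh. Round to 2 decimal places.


SFC = (mf / BP) * 3600
Rate = 29.8 / 313 = 0.095208 g/(s*kW)
SFC = 0.095208 * 3600 = 342.75 g/kWh


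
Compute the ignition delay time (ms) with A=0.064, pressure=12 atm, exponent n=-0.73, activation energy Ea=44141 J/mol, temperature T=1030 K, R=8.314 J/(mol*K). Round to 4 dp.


tau = A * P^n * exp(Ea/(R*T))
P^n = 12^(-0.73) = 0.16300379
Ea/(R*T) = 44141/(8.314*1030) = 5.154599
exp(Ea/(R*T)) = 173.226407
tau = 0.064 * 0.16300379 * 173.226407 = 1.8071 ms


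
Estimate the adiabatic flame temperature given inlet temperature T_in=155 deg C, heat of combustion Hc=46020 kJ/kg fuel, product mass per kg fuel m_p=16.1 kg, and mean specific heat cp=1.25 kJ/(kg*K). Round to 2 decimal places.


T_ad = T_in + Hc / (m_p * cp)
Denominator = 16.1 * 1.25 = 20.1250
Temperature rise = 46020 / 20.1250 = 2286.71 K
T_ad = 155 + 2286.71 = 2441.71 deg C


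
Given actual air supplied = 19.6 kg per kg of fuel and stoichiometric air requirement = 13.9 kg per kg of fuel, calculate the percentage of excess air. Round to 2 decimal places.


Excess air = actual - stoichiometric = 19.6 - 13.9 = 5.70 kg/kg fuel
Excess air % = (excess / stoich) * 100 = (5.70 / 13.9) * 100 = 41.01%


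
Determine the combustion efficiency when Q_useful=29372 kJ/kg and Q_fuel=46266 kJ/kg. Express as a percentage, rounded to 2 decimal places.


Efficiency = (Q_useful / Q_fuel) * 100
Efficiency = (29372 / 46266) * 100
Efficiency = 0.6349 * 100 = 63.49%


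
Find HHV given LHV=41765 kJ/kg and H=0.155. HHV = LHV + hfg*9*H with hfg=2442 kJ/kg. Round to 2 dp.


HHV = LHV + hfg * 9 * H
Water addition = 2442 * 9 * 0.155 = 3406.590 kJ/kg
HHV = 41765 + 3406.590 = 45171.59 kJ/kg


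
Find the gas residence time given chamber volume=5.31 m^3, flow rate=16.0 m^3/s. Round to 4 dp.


tau = V / Q_flow
tau = 5.31 / 16.0 = 0.3319 s


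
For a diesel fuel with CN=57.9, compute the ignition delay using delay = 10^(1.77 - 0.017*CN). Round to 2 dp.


delay = 10^(1.77 - 0.017*CN)
Exponent = 1.77 - 0.017*57.9 = 0.7857
delay = 10^0.7857 = 6.11 ms


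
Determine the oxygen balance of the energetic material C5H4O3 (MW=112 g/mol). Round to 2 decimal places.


OB = -1600 * (2C + H/2 - O) / MW
Inner = 2*5 + 4/2 - 3 = 9.00
OB = -1600 * 9.00 / 112 = -128.57%


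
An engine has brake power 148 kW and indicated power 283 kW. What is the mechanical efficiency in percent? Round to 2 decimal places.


eta_mech = (BP / IP) * 100
Ratio = 148 / 283 = 0.5230
eta_mech = 0.5230 * 100 = 52.30%


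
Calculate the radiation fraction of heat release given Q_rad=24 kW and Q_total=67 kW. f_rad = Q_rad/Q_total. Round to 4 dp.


f_rad = Q_rad / Q_total
f_rad = 24 / 67 = 0.3582


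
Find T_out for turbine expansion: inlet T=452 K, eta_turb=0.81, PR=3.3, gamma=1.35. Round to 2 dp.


T_out = T_in * (1 - eta * (1 - PR^(-(gamma-1)/gamma)))
Exponent = -(1.35-1)/1.35 = -0.25925926
PR^exp = 3.3^(-0.25925926) = 0.73378775
Factor = 1 - 0.81*(1 - 0.73378775) = 0.78436808
T_out = 452 * 0.78436808 = 354.53 K


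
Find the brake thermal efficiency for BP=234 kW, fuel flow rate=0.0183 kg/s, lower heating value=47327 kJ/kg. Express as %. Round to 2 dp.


eta_BTE = (BP / (mf * LHV)) * 100
Denominator = 0.0183 * 47327 = 866.0841 kW
eta_BTE = (234 / 866.0841) * 100 = 27.02%


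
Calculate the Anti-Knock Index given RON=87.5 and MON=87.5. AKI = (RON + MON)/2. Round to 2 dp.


AKI = (RON + MON) / 2
AKI = (87.5 + 87.5) / 2
AKI = 175.0 / 2 = 87.50


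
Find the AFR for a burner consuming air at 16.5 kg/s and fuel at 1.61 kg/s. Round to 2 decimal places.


AFR = m_air / m_fuel
AFR = 16.5 / 1.61 = 10.25


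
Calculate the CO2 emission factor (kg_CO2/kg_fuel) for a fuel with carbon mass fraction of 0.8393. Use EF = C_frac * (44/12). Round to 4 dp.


EF = C_frac * (M_CO2 / M_C)
EF = 0.8393 * (44/12)
EF = 0.8393 * 3.666667 = 3.0774 kg_CO2/kg_fuel


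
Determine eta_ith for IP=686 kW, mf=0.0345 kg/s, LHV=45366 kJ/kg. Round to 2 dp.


eta_ith = (IP / (mf * LHV)) * 100
Denominator = 0.0345 * 45366 = 1565.1270 kW
eta_ith = (686 / 1565.1270) * 100 = 43.83%


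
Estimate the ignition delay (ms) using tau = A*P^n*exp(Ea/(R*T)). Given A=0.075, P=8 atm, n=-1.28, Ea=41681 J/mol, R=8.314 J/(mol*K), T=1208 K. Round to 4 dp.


tau = A * P^n * exp(Ea/(R*T))
P^n = 8^(-1.28) = 0.06983045
Ea/(R*T) = 41681/(8.314*1208) = 4.150125
exp(Ea/(R*T)) = 63.441929
tau = 0.075 * 0.06983045 * 63.441929 = 0.3323 ms


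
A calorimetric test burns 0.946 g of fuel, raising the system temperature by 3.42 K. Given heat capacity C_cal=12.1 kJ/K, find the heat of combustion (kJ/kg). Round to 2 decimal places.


Hc = C_cal * delta_T / m_fuel
Q_released = 12.1 * 3.42 = 41.3820 kJ
m_fuel = 0.946 g = 0.946/1000 kg = 0.000946 kg
Hc = 41.3820 / 0.000946 = 43744.19 kJ/kg


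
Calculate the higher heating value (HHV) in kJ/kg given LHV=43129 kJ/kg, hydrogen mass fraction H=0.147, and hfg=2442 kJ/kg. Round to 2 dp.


HHV = LHV + hfg * 9 * H
Water addition = 2442 * 9 * 0.147 = 3230.766 kJ/kg
HHV = 43129 + 3230.766 = 46359.77 kJ/kg


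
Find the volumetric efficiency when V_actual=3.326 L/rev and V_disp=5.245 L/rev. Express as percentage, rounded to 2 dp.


eta_v = (V_actual / V_disp) * 100
Ratio = 3.326 / 5.245 = 0.6341
eta_v = 0.6341 * 100 = 63.41%


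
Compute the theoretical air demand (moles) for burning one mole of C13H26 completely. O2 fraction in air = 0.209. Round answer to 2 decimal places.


Balanced combustion: C13H26 + 19.5 O2 -> 13 CO2 + 13 H2O
O2 needed = C + H/4 = 13 + 26/4 = 19.50 moles
Air moles = O2 / 0.209 = 19.50 / 0.209 = 93.30 moles air


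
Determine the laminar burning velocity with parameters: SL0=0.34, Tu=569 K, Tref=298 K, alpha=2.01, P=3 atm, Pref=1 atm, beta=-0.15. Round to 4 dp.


SL = SL0 * (Tu/Tref)^alpha * (P/Pref)^beta
T ratio = 569/298 = 1.90939597
(T ratio)^alpha = 1.90939597^2.01 = 3.669450
(P/Pref)^beta = 3^(-0.15) = 0.848070
SL = 0.34 * 3.669450 * 0.848070 = 1.0581 m/s


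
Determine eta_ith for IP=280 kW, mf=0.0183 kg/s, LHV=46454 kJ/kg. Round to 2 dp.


eta_ith = (IP / (mf * LHV)) * 100
Denominator = 0.0183 * 46454 = 850.1082 kW
eta_ith = (280 / 850.1082) * 100 = 32.94%


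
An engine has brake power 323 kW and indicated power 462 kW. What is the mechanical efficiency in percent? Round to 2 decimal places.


eta_mech = (BP / IP) * 100
Ratio = 323 / 462 = 0.6991
eta_mech = 0.6991 * 100 = 69.91%


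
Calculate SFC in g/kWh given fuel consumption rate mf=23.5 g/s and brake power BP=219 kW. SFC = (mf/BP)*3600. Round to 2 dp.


SFC = (mf / BP) * 3600
Rate = 23.5 / 219 = 0.107306 g/(s*kW)
SFC = 0.107306 * 3600 = 386.30 g/kWh


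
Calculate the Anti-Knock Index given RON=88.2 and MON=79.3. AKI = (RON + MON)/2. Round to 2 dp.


AKI = (RON + MON) / 2
AKI = (88.2 + 79.3) / 2
AKI = 167.5 / 2 = 83.75


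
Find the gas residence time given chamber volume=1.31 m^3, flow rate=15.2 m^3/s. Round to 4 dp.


tau = V / Q_flow
tau = 1.31 / 15.2 = 0.0862 s


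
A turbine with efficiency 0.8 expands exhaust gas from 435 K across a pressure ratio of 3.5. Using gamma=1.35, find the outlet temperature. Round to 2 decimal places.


T_out = T_in * (1 - eta * (1 - PR^(-(gamma-1)/gamma)))
Exponent = -(1.35-1)/1.35 = -0.25925926
PR^exp = 3.5^(-0.25925926) = 0.72267881
Factor = 1 - 0.8*(1 - 0.72267881) = 0.77814305
T_out = 435 * 0.77814305 = 338.49 K


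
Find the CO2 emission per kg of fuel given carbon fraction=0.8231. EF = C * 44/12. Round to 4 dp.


EF = C_frac * (M_CO2 / M_C)
EF = 0.8231 * (44/12)
EF = 0.8231 * 3.666667 = 3.0180 kg_CO2/kg_fuel


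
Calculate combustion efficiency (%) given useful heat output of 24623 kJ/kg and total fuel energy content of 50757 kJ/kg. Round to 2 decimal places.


Efficiency = (Q_useful / Q_fuel) * 100
Efficiency = (24623 / 50757) * 100
Efficiency = 0.4851 * 100 = 48.51%


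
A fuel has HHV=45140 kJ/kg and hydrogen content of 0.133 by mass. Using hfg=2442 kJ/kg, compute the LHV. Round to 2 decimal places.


LHV = HHV - hfg * 9 * H
Water correction = 2442 * 9 * 0.133 = 2923.074 kJ/kg
LHV = 45140 - 2923.074 = 42216.93 kJ/kg


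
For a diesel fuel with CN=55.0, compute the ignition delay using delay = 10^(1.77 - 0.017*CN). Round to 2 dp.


delay = 10^(1.77 - 0.017*CN)
Exponent = 1.77 - 0.017*55.0 = 0.8350
delay = 10^0.8350 = 6.84 ms


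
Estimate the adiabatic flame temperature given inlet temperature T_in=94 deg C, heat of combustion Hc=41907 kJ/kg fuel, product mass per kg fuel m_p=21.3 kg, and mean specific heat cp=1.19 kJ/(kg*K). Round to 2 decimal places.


T_ad = T_in + Hc / (m_p * cp)
Denominator = 21.3 * 1.19 = 25.3470
Temperature rise = 41907 / 25.3470 = 1653.33 K
T_ad = 94 + 1653.33 = 1747.33 deg C


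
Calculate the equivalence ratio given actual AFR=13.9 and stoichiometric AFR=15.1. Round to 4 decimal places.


phi = AFR_stoich / AFR_actual
phi = 15.1 / 13.9 = 1.0863


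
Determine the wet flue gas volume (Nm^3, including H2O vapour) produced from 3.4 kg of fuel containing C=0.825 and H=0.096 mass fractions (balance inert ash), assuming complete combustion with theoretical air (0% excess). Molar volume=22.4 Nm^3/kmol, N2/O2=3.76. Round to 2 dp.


Per kg fuel: CO2 = (C/12 kmol)*22.4 = (0.825/12)*22.4 = 1.54000 Nm^3
Per kg fuel: H2O = (H/2 kmol)*22.4 = (0.096/2)*22.4 = 1.07520 Nm^3
O2 needed per kg fuel = C/12 + H/4 = 0.825/12 + 0.096/4 = 0.09275000 kmol
Per kg fuel: N2 = O2*3.76*22.4 = 0.09275000*3.76*22.4 = 7.81178 Nm^3
Total per kg = 1.54000 + 1.07520 + 7.81178 = 10.42698 Nm^3
Total = 10.42698 * 3.4 = 35.45 Nm^3


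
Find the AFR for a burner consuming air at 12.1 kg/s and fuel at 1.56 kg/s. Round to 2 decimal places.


AFR = m_air / m_fuel
AFR = 12.1 / 1.56 = 7.76


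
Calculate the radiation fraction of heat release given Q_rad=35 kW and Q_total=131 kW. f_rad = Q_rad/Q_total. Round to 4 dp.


f_rad = Q_rad / Q_total
f_rad = 35 / 131 = 0.2672


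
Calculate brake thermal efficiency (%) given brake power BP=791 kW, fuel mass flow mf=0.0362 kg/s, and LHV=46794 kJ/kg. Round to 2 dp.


eta_BTE = (BP / (mf * LHV)) * 100
Denominator = 0.0362 * 46794 = 1693.9428 kW
eta_BTE = (791 / 1693.9428) * 100 = 46.70%


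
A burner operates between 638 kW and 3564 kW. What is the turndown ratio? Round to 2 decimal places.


TDR = Q_max / Q_min
TDR = 3564 / 638 = 5.59


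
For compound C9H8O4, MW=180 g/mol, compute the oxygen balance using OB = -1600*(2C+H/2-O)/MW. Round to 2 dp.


OB = -1600 * (2C + H/2 - O) / MW
Inner = 2*9 + 8/2 - 4 = 18.00
OB = -1600 * 18.00 / 180 = -160.00%


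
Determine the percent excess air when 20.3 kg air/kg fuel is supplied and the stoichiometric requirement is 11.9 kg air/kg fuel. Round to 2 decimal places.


Excess air = actual - stoichiometric = 20.3 - 11.9 = 8.40 kg/kg fuel
Excess air % = (excess / stoich) * 100 = (8.40 / 11.9) * 100 = 70.59%


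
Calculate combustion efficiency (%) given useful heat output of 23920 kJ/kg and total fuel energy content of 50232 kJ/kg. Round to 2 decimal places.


Efficiency = (Q_useful / Q_fuel) * 100
Efficiency = (23920 / 50232) * 100
Efficiency = 0.4762 * 100 = 47.62%


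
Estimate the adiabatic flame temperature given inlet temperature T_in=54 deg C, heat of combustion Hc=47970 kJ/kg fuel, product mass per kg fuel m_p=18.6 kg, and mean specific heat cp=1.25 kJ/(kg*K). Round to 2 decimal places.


T_ad = T_in + Hc / (m_p * cp)
Denominator = 18.6 * 1.25 = 23.2500
Temperature rise = 47970 / 23.2500 = 2063.23 K
T_ad = 54 + 2063.23 = 2117.23 deg C


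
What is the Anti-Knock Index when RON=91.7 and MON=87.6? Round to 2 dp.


AKI = (RON + MON) / 2
AKI = (91.7 + 87.6) / 2
AKI = 179.3 / 2 = 89.65


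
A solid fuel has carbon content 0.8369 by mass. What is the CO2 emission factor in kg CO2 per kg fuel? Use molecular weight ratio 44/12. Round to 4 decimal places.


EF = C_frac * (M_CO2 / M_C)
EF = 0.8369 * (44/12)
EF = 0.8369 * 3.666667 = 3.0686 kg_CO2/kg_fuel


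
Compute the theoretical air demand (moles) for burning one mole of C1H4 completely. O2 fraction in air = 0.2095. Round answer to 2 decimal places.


Balanced combustion: C1H4 + 2 O2 -> 1 CO2 + 2 H2O
O2 needed = C + H/4 = 1 + 4/4 = 2.00 moles
Air moles = O2 / 0.2095 = 2.00 / 0.2095 = 9.55 moles air


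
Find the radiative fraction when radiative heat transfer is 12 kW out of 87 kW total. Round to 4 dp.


f_rad = Q_rad / Q_total
f_rad = 12 / 87 = 0.1379


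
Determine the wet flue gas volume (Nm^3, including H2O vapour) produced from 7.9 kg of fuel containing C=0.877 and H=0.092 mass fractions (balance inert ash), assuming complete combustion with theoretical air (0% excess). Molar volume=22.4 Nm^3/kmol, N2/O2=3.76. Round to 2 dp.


Per kg fuel: CO2 = (C/12 kmol)*22.4 = (0.877/12)*22.4 = 1.63707 Nm^3
Per kg fuel: H2O = (H/2 kmol)*22.4 = (0.092/2)*22.4 = 1.03040 Nm^3
O2 needed per kg fuel = C/12 + H/4 = 0.877/12 + 0.092/4 = 0.09608333 kmol
Per kg fuel: N2 = O2*3.76*22.4 = 0.09608333*3.76*22.4 = 8.09252 Nm^3
Total per kg = 1.63707 + 1.03040 + 8.09252 = 10.75999 Nm^3
Total = 10.75999 * 7.9 = 85.00 Nm^3


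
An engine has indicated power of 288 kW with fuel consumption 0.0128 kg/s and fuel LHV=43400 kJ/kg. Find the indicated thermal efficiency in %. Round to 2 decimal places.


eta_ith = (IP / (mf * LHV)) * 100
Denominator = 0.0128 * 43400 = 555.5200 kW
eta_ith = (288 / 555.5200) * 100 = 51.84%


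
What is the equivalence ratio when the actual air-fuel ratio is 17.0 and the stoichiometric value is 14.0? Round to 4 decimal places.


phi = AFR_stoich / AFR_actual
phi = 14.0 / 17.0 = 0.8235


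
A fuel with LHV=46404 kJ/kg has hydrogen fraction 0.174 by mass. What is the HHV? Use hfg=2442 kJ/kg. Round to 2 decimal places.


HHV = LHV + hfg * 9 * H
Water addition = 2442 * 9 * 0.174 = 3824.172 kJ/kg
HHV = 46404 + 3824.172 = 50228.17 kJ/kg


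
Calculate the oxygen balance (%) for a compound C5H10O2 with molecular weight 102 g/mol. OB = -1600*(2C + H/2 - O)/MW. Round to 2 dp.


OB = -1600 * (2C + H/2 - O) / MW
Inner = 2*5 + 10/2 - 2 = 13.00
OB = -1600 * 13.00 / 102 = -203.92%


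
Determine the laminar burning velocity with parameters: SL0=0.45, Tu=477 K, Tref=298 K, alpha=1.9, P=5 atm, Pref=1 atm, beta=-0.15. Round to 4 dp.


SL = SL0 * (Tu/Tref)^alpha * (P/Pref)^beta
T ratio = 477/298 = 1.60067114
(T ratio)^alpha = 1.60067114^1.9 = 2.444410
(P/Pref)^beta = 5^(-0.15) = 0.785515
SL = 0.45 * 2.444410 * 0.785515 = 0.8641 m/s


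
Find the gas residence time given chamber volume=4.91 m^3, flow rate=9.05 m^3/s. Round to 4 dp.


tau = V / Q_flow
tau = 4.91 / 9.05 = 0.5425 s


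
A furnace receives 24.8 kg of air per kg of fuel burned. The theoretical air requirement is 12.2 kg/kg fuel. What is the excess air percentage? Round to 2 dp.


Excess air = actual - stoichiometric = 24.8 - 12.2 = 12.60 kg/kg fuel
Excess air % = (excess / stoich) * 100 = (12.60 / 12.2) * 100 = 103.28%


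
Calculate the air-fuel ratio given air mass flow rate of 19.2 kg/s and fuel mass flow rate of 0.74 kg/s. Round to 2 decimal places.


AFR = m_air / m_fuel
AFR = 19.2 / 0.74 = 25.95


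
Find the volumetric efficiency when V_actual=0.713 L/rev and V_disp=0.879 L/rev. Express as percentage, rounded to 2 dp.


eta_v = (V_actual / V_disp) * 100
Ratio = 0.713 / 0.879 = 0.8111
eta_v = 0.8111 * 100 = 81.11%


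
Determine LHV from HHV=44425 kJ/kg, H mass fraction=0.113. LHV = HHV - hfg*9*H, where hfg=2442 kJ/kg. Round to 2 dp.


LHV = HHV - hfg * 9 * H
Water correction = 2442 * 9 * 0.113 = 2483.514 kJ/kg
LHV = 44425 - 2483.514 = 41941.49 kJ/kg


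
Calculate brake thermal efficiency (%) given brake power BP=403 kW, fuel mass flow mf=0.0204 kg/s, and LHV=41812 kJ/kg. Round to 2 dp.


eta_BTE = (BP / (mf * LHV)) * 100
Denominator = 0.0204 * 41812 = 852.9648 kW
eta_BTE = (403 / 852.9648) * 100 = 47.25%
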